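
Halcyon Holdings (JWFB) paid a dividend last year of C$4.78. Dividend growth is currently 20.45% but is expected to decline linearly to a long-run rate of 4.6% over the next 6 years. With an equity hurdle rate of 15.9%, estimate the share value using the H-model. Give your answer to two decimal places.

C$64.36

H-model: P₀ = D₀[(1+g_L) + H(g_S−g_L)]/(r−g_L), with H = 6/2 = 3.
P₀ = 4.78 × [(1+0.046) + 3×(0.2045−0.046)] / (0.159−0.046)
   = 4.78 × 1.5215 / 0.113 = 64.3608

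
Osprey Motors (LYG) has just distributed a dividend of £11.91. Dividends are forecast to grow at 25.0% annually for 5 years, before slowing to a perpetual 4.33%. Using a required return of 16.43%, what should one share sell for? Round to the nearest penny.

Two-stage DDM. Project D₁…D_5 at 0.25, terminal growth 0.0433, discount at r = 0.1643.
D_1 = 14.8875
D_2 = 18.6094
D_3 = 23.2617
D_4 = 29.0771
D_5 = 36.3464
Terminal value at t=5: TV = D_6/(r−g) = 37.9202/(0.1643−0.0433) = 313.3904
P₀ = 14.8875/(1+0.1643)^1 + 18.6094/(1+0.1643)^2 + 23.2617/(1+0.1643)^3 + 29.0771/(1+0.1643)^4 + 36.3464/(1+0.1643)^5 + 313.3904/(1+0.1643)^5 = 220.5379

£220.54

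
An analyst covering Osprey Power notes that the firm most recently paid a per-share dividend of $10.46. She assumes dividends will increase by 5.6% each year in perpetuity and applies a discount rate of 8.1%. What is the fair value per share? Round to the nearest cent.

$441.83

Gordon growth model: P₀ = D₁/(r − g). D₁ = 10.46 × (1 + 0.056) = 11.0458.
P₀ = 11.0458 / (0.081 − 0.056) = 11.0458 / 0.025 = 441.8304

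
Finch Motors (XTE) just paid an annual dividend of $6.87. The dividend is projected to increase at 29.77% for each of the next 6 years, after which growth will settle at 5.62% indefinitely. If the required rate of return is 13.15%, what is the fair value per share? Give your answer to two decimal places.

Two-stage DDM. Project D₁…D_6 at 0.2977, terminal growth 0.0562, discount at r = 0.1315.
D_1 = 8.9152
D_2 = 11.5693
D_3 = 15.0134
D_4 = 19.4829
D_5 = 25.2830
D_6 = 32.8097
Terminal value at t=6: TV = D_7/(r−g) = 34.6536/(0.1315−0.0562) = 460.2076
P₀ = 8.9152/(1+0.1315)^1 + 11.5693/(1+0.1315)^2 + 15.0134/(1+0.1315)^3 + 19.4829/(1+0.1315)^4 + 25.2830/(1+0.1315)^5 + 32.8097/(1+0.1315)^6 + 460.2076/(1+0.1315)^6 = 287.7251

$287.73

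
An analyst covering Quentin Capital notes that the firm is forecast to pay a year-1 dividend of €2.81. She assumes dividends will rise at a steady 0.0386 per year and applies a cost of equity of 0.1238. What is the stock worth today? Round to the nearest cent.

€32.98

Gordon growth model: P₀ = D₁/(r − g), with D₁ = 2.81 given directly.
P₀ = 2.8100 / (0.1238 − 0.0386) = 2.8100 / 0.0852 = 32.9812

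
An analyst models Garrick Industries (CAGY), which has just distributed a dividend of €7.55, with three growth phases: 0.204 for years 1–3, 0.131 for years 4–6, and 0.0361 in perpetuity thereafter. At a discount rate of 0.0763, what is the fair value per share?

€379.58

Three-stage DDM. Project D₁…D_6; terminal Gordon value at t=6 with g = 0.0361; discount at r = 0.0763.
D_1 = 9.0902
D_2 = 10.9446
D_3 = 13.1773
D_4 = 14.9035
D_5 = 16.8559
D_6 = 19.0640
TV_6 = 19.7522/(0.0763−0.0361) = 491.3487
P₀ = Σ Dₜ/(1+r)ᵗ + TV_6/(1+r)^6 = 379.5770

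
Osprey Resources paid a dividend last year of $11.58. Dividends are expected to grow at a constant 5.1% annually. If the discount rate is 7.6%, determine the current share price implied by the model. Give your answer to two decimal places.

$486.82

Gordon growth model: P₀ = D₁/(r − g). D₁ = 11.58 × (1 + 0.051) = 12.1706.
P₀ = 12.1706 / (0.076 − 0.051) = 12.1706 / 0.025 = 486.8232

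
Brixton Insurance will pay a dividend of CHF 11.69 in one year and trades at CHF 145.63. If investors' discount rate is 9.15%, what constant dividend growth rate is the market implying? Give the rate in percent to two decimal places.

From P₀ = D₁/(r − g), the implied growth is g = r − D₁/P₀.
g = 0.0915 − 11.69/145.63 = 0.0915 − 0.08027 = 0.01123

1.12%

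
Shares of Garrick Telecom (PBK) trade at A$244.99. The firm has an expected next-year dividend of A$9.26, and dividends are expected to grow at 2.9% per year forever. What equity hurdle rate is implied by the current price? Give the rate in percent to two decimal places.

6.68%

Rearranging the constant-growth DDM: r = D₁/P₀ + g.
r = 9.2600 / 244.99 + 0.029 = 0.03780 + 0.029 = 0.06680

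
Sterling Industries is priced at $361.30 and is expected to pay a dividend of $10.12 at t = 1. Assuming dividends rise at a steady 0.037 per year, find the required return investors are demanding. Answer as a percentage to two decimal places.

Rearranging the constant-growth DDM: r = D₁/P₀ + g.
r = 10.1200 / 361.30 + 0.037 = 0.02801 + 0.037 = 0.06501

6.50%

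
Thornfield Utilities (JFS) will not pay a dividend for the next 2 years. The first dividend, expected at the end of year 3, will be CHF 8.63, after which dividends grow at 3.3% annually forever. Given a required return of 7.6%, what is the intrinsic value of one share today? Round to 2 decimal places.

Deferred-dividend DDM. At t=2 the remaining stream is a growing perpetuity with first payment D_3 = 8.63.
V_2 = D_3/(r−g) = 8.63/(0.076−0.033) = 200.6977
P₀ = V_2/(1+r)^2 = 200.6977/(1+0.076)^2 = 173.3476

CHF 173.35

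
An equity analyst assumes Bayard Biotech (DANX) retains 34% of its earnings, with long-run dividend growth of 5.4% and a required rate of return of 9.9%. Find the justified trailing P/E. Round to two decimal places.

15.46

Payout ratio b = 1 − 0.34 = 0.66.
Justified trailing P/E = b(1+g)/(r−g) = 0.66×(1+0.054)/(0.099−0.054) = 15.4587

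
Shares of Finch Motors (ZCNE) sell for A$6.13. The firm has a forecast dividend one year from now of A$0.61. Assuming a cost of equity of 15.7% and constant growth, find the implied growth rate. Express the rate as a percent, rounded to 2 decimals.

5.75%

From P₀ = D₁/(r − g), the implied growth is g = r − D₁/P₀.
g = 0.157 − 0.61/6.13 = 0.157 − 0.09951 = 0.05749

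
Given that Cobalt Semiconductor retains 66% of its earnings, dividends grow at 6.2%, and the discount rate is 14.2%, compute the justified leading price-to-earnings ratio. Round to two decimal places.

4.25

Payout ratio b = 1 − 0.66 = 0.34.
Justified leading P/E = b/(r−g) = 0.34/(0.142−0.062) = 4.2500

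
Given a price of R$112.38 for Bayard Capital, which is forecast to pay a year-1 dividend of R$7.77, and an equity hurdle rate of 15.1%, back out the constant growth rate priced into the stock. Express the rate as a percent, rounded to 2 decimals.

8.19%

From P₀ = D₁/(r − g), the implied growth is g = r − D₁/P₀.
g = 0.151 − 7.77/112.38 = 0.151 − 0.06914 = 0.08186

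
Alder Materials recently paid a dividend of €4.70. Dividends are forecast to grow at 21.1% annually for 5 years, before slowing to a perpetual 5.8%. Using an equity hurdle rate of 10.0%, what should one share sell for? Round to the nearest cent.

Two-stage DDM. Project D₁…D_5 at 0.211, terminal growth 0.058, discount at r = 0.1.
D_1 = 5.6917
D_2 = 6.8926
D_3 = 8.3470
D_4 = 10.1082
D_5 = 12.2410
Terminal value at t=5: TV = D_6/(r−g) = 12.9510/(0.1−0.058) = 308.3578
P₀ = 5.6917/(1+0.1)^1 + 6.8926/(1+0.1)^2 + 8.3470/(1+0.1)^3 + 10.1082/(1+0.1)^4 + 12.2410/(1+0.1)^5 + 308.3578/(1+0.1)^5 = 223.1126

€223.11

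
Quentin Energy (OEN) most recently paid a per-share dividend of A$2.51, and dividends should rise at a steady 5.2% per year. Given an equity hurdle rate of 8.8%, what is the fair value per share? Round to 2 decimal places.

A$73.35

Gordon growth model: P₀ = D₁/(r − g). D₁ = 2.51 × (1 + 0.052) = 2.6405.
P₀ = 2.6405 / (0.088 − 0.052) = 2.6405 / 0.036 = 73.3478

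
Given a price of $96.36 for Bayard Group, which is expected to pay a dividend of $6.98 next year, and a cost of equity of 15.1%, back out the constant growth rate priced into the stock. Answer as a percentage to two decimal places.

7.86%

From P₀ = D₁/(r − g), the implied growth is g = r − D₁/P₀.
g = 0.151 − 6.98/96.36 = 0.151 − 0.07244 = 0.07856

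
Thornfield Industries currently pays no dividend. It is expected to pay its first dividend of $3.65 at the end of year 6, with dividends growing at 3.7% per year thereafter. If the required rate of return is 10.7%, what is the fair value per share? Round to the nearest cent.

$31.37

Deferred-dividend DDM. At t=5 the remaining stream is a growing perpetuity with first payment D_6 = 3.65.
V_5 = D_6/(r−g) = 3.65/(0.107−0.037) = 52.1429
P₀ = V_5/(1+r)^5 = 52.1429/(1+0.107)^5 = 31.3658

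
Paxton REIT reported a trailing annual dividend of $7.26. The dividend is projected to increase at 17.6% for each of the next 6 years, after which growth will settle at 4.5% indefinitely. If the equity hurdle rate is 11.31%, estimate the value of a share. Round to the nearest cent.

$207.97

Two-stage DDM. Project D₁…D_6 at 0.176, terminal growth 0.045, discount at r = 0.1131.
D_1 = 8.5378
D_2 = 10.0404
D_3 = 11.8075
D_4 = 13.8856
D_5 = 16.3295
D_6 = 19.2035
Terminal value at t=6: TV = D_7/(r−g) = 20.0677/(0.1131−0.045) = 294.6794
P₀ = 8.5378/(1+0.1131)^1 + 10.0404/(1+0.1131)^2 + 11.8075/(1+0.1131)^3 + 13.8856/(1+0.1131)^4 + 16.3295/(1+0.1131)^5 + 19.2035/(1+0.1131)^6 + 294.6794/(1+0.1131)^6 = 207.9674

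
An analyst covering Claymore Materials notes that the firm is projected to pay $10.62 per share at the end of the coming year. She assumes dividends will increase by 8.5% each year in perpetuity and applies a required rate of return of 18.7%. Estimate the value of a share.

Gordon growth model: P₀ = D₁/(r − g), with D₁ = 10.62 given directly.
P₀ = 10.6200 / (0.187 − 0.085) = 10.6200 / 0.102 = 104.1176

$104.12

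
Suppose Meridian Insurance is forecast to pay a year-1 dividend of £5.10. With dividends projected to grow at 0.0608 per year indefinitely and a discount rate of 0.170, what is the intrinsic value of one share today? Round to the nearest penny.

Gordon growth model: P₀ = D₁/(r − g), with D₁ = 5.10 given directly.
P₀ = 5.1000 / (0.17 − 0.0608) = 5.1000 / 0.1092 = 46.7033

£46.70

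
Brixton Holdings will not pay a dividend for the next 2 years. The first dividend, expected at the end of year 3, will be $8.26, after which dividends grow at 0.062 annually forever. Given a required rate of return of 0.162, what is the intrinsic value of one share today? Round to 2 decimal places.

$61.17

Deferred-dividend DDM. At t=2 the remaining stream is a growing perpetuity with first payment D_3 = 8.26.
V_2 = D_3/(r−g) = 8.26/(0.162−0.062) = 82.6000
P₀ = V_2/(1+r)^2 = 82.6000/(1+0.162)^2 = 61.1741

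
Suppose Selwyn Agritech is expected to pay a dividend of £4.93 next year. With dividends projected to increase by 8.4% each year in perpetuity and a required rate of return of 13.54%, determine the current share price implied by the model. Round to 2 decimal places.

£95.91

Gordon growth model: P₀ = D₁/(r − g), with D₁ = 4.93 given directly.
P₀ = 4.9300 / (0.1354 − 0.084) = 4.9300 / 0.0514 = 95.9144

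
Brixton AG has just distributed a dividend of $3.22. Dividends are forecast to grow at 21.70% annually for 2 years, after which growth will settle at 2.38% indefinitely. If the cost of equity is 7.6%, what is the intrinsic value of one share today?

$88.55

Two-stage DDM. Project D₁…D_2 at 0.217, terminal growth 0.0238, discount at r = 0.076.
D_1 = 3.9187
D_2 = 4.7691
Terminal value at t=2: TV = D_3/(r−g) = 4.8826/(0.076−0.0238) = 93.5366
P₀ = 3.9187/(1+0.076)^1 + 4.7691/(1+0.076)^2 + 93.5366/(1+0.076)^2 = 88.5511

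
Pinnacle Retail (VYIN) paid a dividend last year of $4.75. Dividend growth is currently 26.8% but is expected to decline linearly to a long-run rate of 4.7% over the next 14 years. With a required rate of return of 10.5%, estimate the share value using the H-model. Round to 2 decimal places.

H-model: P₀ = D₀[(1+g_L) + H(g_S−g_L)]/(r−g_L), with H = 14/2 = 7.
P₀ = 4.75 × [(1+0.047) + 7×(0.268−0.047)] / (0.105−0.047)
   = 4.75 × 2.5940 / 0.058 = 212.4397

$212.44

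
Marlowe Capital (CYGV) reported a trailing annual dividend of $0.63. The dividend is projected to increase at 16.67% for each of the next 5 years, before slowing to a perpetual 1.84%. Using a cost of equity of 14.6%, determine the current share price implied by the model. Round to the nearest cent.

$8.82

Two-stage DDM. Project D₁…D_5 at 0.1667, terminal growth 0.0184, discount at r = 0.146.
D_1 = 0.7350
D_2 = 0.8575
D_3 = 1.0005
D_4 = 1.1673
D_5 = 1.3619
Terminal value at t=5: TV = D_6/(r−g) = 1.3869/(0.146−0.0184) = 10.8694
P₀ = 0.7350/(1+0.146)^1 + 0.8575/(1+0.146)^2 + 1.0005/(1+0.146)^3 + 1.1673/(1+0.146)^4 + 1.3619/(1+0.146)^5 + 10.8694/(1+0.146)^5 = 8.8238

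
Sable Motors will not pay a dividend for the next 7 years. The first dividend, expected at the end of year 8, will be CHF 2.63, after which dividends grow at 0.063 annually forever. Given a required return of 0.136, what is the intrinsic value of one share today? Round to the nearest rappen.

CHF 14.76

Deferred-dividend DDM. At t=7 the remaining stream is a growing perpetuity with first payment D_8 = 2.63.
V_7 = D_8/(r−g) = 2.63/(0.136−0.063) = 36.0274
P₀ = V_7/(1+r)^7 = 36.0274/(1+0.136)^7 = 14.7565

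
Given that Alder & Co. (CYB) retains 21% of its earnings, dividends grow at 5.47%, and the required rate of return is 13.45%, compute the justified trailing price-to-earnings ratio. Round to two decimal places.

Payout ratio b = 1 − 0.21 = 0.79.
Justified trailing P/E = b(1+g)/(r−g) = 0.79×(1+0.0547)/(0.1345−0.0547) = 10.4413

10.44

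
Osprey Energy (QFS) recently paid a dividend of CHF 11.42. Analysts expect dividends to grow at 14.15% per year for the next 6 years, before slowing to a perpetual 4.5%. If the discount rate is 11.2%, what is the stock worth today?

CHF 283.59

Two-stage DDM. Project D₁…D_6 at 0.1415, terminal growth 0.045, discount at r = 0.112.
D_1 = 13.0359
D_2 = 14.8805
D_3 = 16.9861
D_4 = 19.3896
D_5 = 22.1333
D_6 = 25.2651
Terminal value at t=6: TV = D_7/(r−g) = 26.4021/(0.112−0.045) = 394.0607
P₀ = 13.0359/(1+0.112)^1 + 14.8805/(1+0.112)^2 + 16.9861/(1+0.112)^3 + 19.3896/(1+0.112)^4 + 22.1333/(1+0.112)^5 + 25.2651/(1+0.112)^6 + 394.0607/(1+0.112)^6 = 283.5886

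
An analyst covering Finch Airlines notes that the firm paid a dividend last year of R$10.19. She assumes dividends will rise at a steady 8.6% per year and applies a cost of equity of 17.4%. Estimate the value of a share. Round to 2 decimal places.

Gordon growth model: P₀ = D₁/(r − g). D₁ = 10.19 × (1 + 0.086) = 11.0663.
P₀ = 11.0663 / (0.174 − 0.086) = 11.0663 / 0.088 = 125.7539

R$125.75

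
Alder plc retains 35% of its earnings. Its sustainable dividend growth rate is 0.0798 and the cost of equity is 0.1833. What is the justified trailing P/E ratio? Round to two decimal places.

Payout ratio b = 1 − 0.35 = 0.65.
Justified trailing P/E = b(1+g)/(r−g) = 0.65×(1+0.0798)/(0.1833−0.0798) = 6.7814

6.78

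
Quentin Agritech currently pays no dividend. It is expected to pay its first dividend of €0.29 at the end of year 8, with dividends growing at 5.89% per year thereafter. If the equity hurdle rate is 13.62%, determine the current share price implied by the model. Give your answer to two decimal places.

€1.53

Deferred-dividend DDM. At t=7 the remaining stream is a growing perpetuity with first payment D_8 = 0.29.
V_7 = D_8/(r−g) = 0.29/(0.1362−0.0589) = 3.7516
P₀ = V_7/(1+r)^7 = 3.7516/(1+0.1362)^7 = 1.5347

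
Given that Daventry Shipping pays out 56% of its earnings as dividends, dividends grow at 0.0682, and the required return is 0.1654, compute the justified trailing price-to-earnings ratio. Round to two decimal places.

6.15

Justified trailing P/E = b(1+g)/(r−g) = 0.56×(1+0.0682)/(0.1654−0.0682) = 6.1542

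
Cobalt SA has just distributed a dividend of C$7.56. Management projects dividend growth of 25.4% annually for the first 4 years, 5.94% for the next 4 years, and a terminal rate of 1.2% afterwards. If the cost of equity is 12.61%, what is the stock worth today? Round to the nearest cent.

Three-stage DDM. Project D₁…D_8; terminal Gordon value at t=8 with g = 0.012; discount at r = 0.1261.
D_1 = 9.4802
D_2 = 11.8882
D_3 = 14.9078
D_4 = 18.6944
D_5 = 19.8049
D_6 = 20.9813
D_7 = 22.2276
D_8 = 23.5479
TV_8 = 23.8305/(0.1261−0.012) = 208.8559
P₀ = Σ Dₜ/(1+r)ᵗ + TV_8/(1+r)^8 = 160.6361

C$160.64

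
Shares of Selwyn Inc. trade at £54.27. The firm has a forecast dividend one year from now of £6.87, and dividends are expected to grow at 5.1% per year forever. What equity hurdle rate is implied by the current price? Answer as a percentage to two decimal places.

17.76%

Rearranging the constant-growth DDM: r = D₁/P₀ + g.
r = 6.8700 / 54.27 + 0.051 = 0.12659 + 0.051 = 0.17759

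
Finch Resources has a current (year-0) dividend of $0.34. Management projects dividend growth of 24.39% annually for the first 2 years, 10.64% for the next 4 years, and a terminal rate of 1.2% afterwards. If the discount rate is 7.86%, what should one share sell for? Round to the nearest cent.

Three-stage DDM. Project D₁…D_6; terminal Gordon value at t=6 with g = 0.012; discount at r = 0.0786.
D_1 = 0.4229
D_2 = 0.5261
D_3 = 0.5821
D_4 = 0.6440
D_5 = 0.7125
D_6 = 0.7883
TV_6 = 0.7978/(0.0786−0.012) = 11.9786
P₀ = Σ Dₜ/(1+r)ᵗ + TV_6/(1+r)^6 = 10.3802

$10.38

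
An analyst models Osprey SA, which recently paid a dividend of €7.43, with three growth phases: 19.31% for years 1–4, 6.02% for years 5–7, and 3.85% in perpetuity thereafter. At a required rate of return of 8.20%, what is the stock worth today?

€316.53

Three-stage DDM. Project D₁…D_7; terminal Gordon value at t=7 with g = 0.0385; discount at r = 0.082.
D_1 = 8.8647
D_2 = 10.5765
D_3 = 12.6188
D_4 = 15.0555
D_5 = 15.9619
D_6 = 16.9228
D_7 = 17.9415
TV_7 = 18.6323/(0.082−0.0385) = 428.3284
P₀ = Σ Dₜ/(1+r)ᵗ + TV_7/(1+r)^7 = 316.5270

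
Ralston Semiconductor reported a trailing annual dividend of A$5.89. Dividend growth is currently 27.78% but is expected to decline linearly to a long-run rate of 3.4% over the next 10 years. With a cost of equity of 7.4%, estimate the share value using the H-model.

A$331.75

H-model: P₀ = D₀[(1+g_L) + H(g_S−g_L)]/(r−g_L), with H = 10/2 = 5.
P₀ = 5.89 × [(1+0.034) + 5×(0.2778−0.034)] / (0.074−0.034)
   = 5.89 × 2.2530 / 0.04 = 331.7542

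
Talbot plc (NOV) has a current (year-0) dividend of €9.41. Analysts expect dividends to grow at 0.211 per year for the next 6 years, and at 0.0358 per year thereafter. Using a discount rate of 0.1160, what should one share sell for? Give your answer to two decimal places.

€274.30

Two-stage DDM. Project D₁…D_6 at 0.211, terminal growth 0.0358, discount at r = 0.116.
D_1 = 11.3955
D_2 = 13.8000
D_3 = 16.7118
D_4 = 20.2379
D_5 = 24.5081
D_6 = 29.6794
Terminal value at t=6: TV = D_7/(r−g) = 30.7419/(0.116−0.0358) = 383.3152
P₀ = 11.3955/(1+0.116)^1 + 13.8000/(1+0.116)^2 + 16.7118/(1+0.116)^3 + 20.2379/(1+0.116)^4 + 24.5081/(1+0.116)^5 + 29.6794/(1+0.116)^6 + 383.3152/(1+0.116)^6 = 274.2954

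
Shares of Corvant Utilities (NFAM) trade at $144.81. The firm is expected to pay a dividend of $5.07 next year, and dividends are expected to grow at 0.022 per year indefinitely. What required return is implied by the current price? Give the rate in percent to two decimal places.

Rearranging the constant-growth DDM: r = D₁/P₀ + g.
r = 5.0700 / 144.81 + 0.022 = 0.03501 + 0.022 = 0.05701

5.70%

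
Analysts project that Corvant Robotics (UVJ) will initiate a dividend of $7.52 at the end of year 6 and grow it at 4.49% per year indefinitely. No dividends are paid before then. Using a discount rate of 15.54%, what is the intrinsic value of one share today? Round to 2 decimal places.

Deferred-dividend DDM. At t=5 the remaining stream is a growing perpetuity with first payment D_6 = 7.52.
V_5 = D_6/(r−g) = 7.52/(0.1554−0.0449) = 68.0543
P₀ = V_5/(1+r)^5 = 68.0543/(1+0.1554)^5 = 33.0517

$33.05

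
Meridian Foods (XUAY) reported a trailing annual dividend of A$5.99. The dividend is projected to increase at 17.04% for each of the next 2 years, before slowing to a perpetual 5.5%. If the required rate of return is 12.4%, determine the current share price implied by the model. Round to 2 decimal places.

Two-stage DDM. Project D₁…D_2 at 0.1704, terminal growth 0.055, discount at r = 0.124.
D_1 = 7.0107
D_2 = 8.2053
Terminal value at t=2: TV = D_3/(r−g) = 8.6566/(0.124−0.055) = 125.4581
P₀ = 7.0107/(1+0.124)^1 + 8.2053/(1+0.124)^2 + 125.4581/(1+0.124)^2 = 112.0359

A$112.04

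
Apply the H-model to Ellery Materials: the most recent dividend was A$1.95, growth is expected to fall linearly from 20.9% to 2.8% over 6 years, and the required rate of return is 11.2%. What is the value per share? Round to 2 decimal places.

A$36.47

H-model: P₀ = D₀[(1+g_L) + H(g_S−g_L)]/(r−g_L), with H = 6/2 = 3.
P₀ = 1.95 × [(1+0.028) + 3×(0.209−0.028)] / (0.112−0.028)
   = 1.95 × 1.5710 / 0.084 = 36.4696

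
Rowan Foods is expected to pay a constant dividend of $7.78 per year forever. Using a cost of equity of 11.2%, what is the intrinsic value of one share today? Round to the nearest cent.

Zero-growth DDM (perpetuity): P₀ = D/r = 7.78 / 0.112 = 69.4643

$69.46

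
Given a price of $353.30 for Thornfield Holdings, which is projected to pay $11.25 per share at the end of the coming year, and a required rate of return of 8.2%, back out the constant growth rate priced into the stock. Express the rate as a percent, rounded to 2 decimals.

5.02%

From P₀ = D₁/(r − g), the implied growth is g = r − D₁/P₀.
g = 0.082 − 11.25/353.30 = 0.082 − 0.03184 = 0.05016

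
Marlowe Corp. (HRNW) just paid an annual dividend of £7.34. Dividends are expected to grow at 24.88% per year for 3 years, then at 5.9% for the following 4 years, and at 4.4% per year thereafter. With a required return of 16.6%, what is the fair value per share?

£106.32

Three-stage DDM. Project D₁…D_7; terminal Gordon value at t=7 with g = 0.044; discount at r = 0.166.
D_1 = 9.1662
D_2 = 11.4467
D_3 = 14.2947
D_4 = 15.1381
D_5 = 16.0312
D_6 = 16.9771
D_7 = 17.9787
TV_7 = 18.7698/(0.166−0.044) = 153.8506
P₀ = Σ Dₜ/(1+r)ᵗ + TV_7/(1+r)^7 = 106.3237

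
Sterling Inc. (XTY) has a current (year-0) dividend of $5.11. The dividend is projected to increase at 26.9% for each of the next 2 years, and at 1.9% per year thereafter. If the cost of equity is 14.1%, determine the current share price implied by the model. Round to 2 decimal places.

Two-stage DDM. Project D₁…D_2 at 0.269, terminal growth 0.019, discount at r = 0.141.
D_1 = 6.4846
D_2 = 8.2289
Terminal value at t=2: TV = D_3/(r−g) = 8.3853/(0.141−0.019) = 68.7319
P₀ = 6.4846/(1+0.141)^1 + 8.2289/(1+0.141)^2 + 68.7319/(1+0.141)^2 = 64.7984

$64.80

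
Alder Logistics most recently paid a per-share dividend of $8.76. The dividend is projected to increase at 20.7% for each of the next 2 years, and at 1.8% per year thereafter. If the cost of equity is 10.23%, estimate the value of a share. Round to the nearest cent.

$146.93

Two-stage DDM. Project D₁…D_2 at 0.207, terminal growth 0.018, discount at r = 0.1023.
D_1 = 10.5733
D_2 = 12.7620
Terminal value at t=2: TV = D_3/(r−g) = 12.9917/(0.1023−0.018) = 154.1128
P₀ = 10.5733/(1+0.1023)^1 + 12.7620/(1+0.1023)^2 + 154.1128/(1+0.1023)^2 = 146.9302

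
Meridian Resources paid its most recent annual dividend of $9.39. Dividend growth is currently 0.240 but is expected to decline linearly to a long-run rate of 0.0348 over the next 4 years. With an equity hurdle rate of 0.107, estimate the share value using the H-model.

$187.96

H-model: P₀ = D₀[(1+g_L) + H(g_S−g_L)]/(r−g_L), with H = 4/2 = 2.
P₀ = 9.39 × [(1+0.0348) + 2×(0.24−0.0348)] / (0.107−0.0348)
   = 9.39 × 1.4452 / 0.0722 = 187.9561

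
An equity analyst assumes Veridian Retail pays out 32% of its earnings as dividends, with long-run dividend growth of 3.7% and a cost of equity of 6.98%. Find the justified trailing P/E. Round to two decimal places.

10.12

Justified trailing P/E = b(1+g)/(r−g) = 0.32×(1+0.037)/(0.0698−0.037) = 10.1171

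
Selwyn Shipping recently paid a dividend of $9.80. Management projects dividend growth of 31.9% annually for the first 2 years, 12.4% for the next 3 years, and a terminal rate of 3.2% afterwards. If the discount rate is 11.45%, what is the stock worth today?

$243.34

Three-stage DDM. Project D₁…D_5; terminal Gordon value at t=5 with g = 0.032; discount at r = 0.1145.
D_1 = 12.9262
D_2 = 17.0497
D_3 = 19.1638
D_4 = 21.5401
D_5 = 24.2111
TV_5 = 24.9859/(0.1145−0.032) = 302.8589
P₀ = Σ Dₜ/(1+r)ᵗ + TV_5/(1+r)^5 = 243.3424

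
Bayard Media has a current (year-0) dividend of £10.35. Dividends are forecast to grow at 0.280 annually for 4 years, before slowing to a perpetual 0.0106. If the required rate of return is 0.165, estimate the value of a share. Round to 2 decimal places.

£151.40

Two-stage DDM. Project D₁…D_4 at 0.28, terminal growth 0.0106, discount at r = 0.165.
D_1 = 13.2480
D_2 = 16.9574
D_3 = 21.7055
D_4 = 27.7831
Terminal value at t=4: TV = D_5/(r−g) = 28.0776/(0.165−0.0106) = 181.8495
P₀ = 13.2480/(1+0.165)^1 + 16.9574/(1+0.165)^2 + 21.7055/(1+0.165)^3 + 27.7831/(1+0.165)^4 + 181.8495/(1+0.165)^4 = 151.3968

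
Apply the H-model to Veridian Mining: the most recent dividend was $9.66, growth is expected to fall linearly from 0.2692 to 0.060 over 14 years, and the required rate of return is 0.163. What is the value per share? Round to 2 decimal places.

H-model: P₀ = D₀[(1+g_L) + H(g_S−g_L)]/(r−g_L), with H = 14/2 = 7.
P₀ = 9.66 × [(1+0.06) + 7×(0.2692−0.06)] / (0.163−0.06)
   = 9.66 × 2.5244 / 0.103 = 236.7544

$236.75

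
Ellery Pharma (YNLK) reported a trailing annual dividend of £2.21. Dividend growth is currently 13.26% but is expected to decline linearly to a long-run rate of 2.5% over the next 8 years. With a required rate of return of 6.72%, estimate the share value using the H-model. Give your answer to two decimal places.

£76.22

H-model: P₀ = D₀[(1+g_L) + H(g_S−g_L)]/(r−g_L), with H = 8/2 = 4.
P₀ = 2.21 × [(1+0.025) + 4×(0.1326−0.025)] / (0.0672−0.025)
   = 2.21 × 1.4554 / 0.0422 = 76.2188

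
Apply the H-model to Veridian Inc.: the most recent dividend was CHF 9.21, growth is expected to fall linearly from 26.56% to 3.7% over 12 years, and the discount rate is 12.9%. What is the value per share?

H-model: P₀ = D₀[(1+g_L) + H(g_S−g_L)]/(r−g_L), with H = 12/2 = 6.
P₀ = 9.21 × [(1+0.037) + 6×(0.2656−0.037)] / (0.129−0.037)
   = 9.21 × 2.4086 / 0.092 = 241.1218

CHF 241.12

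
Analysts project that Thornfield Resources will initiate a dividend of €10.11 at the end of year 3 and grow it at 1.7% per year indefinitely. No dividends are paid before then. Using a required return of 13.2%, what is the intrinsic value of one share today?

Deferred-dividend DDM. At t=2 the remaining stream is a growing perpetuity with first payment D_3 = 10.11.
V_2 = D_3/(r−g) = 10.11/(0.132−0.017) = 87.9130
P₀ = V_2/(1+r)^2 = 87.9130/(1+0.132)^2 = 68.6057

€68.61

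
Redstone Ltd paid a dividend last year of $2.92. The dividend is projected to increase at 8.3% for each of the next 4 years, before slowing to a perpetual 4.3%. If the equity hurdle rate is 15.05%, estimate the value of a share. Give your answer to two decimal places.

Two-stage DDM. Project D₁…D_4 at 0.083, terminal growth 0.043, discount at r = 0.1505.
D_1 = 3.1624
D_2 = 3.4248
D_3 = 3.7091
D_4 = 4.0170
Terminal value at t=4: TV = D_5/(r−g) = 4.1897/(0.1505−0.043) = 38.9738
P₀ = 3.1624/(1+0.1505)^1 + 3.4248/(1+0.1505)^2 + 3.7091/(1+0.1505)^3 + 4.0170/(1+0.1505)^4 + 38.9738/(1+0.1505)^4 = 32.3091

$32.31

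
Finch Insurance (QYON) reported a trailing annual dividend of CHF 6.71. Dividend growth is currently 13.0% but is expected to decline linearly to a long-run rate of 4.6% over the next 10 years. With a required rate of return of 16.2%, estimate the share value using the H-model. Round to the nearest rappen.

H-model: P₀ = D₀[(1+g_L) + H(g_S−g_L)]/(r−g_L), with H = 10/2 = 5.
P₀ = 6.71 × [(1+0.046) + 5×(0.13−0.046)] / (0.162−0.046)
   = 6.71 × 1.4660 / 0.116 = 84.8005

CHF 84.80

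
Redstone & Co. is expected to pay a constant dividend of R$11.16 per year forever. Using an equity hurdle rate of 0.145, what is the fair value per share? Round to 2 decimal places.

Zero-growth DDM (perpetuity): P₀ = D/r = 11.16 / 0.145 = 76.9655

R$76.97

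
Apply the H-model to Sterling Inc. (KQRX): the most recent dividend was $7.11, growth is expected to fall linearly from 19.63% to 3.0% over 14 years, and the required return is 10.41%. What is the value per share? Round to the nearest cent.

H-model: P₀ = D₀[(1+g_L) + H(g_S−g_L)]/(r−g_L), with H = 14/2 = 7.
P₀ = 7.11 × [(1+0.03) + 7×(0.1963−0.03)] / (0.1041−0.03)
   = 7.11 × 2.1941 / 0.0741 = 210.5270

$210.53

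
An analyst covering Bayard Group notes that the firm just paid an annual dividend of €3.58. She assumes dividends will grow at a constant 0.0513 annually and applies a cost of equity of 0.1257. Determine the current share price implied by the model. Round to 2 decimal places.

Gordon growth model: P₀ = D₁/(r − g). D₁ = 3.58 × (1 + 0.0513) = 3.7637.
P₀ = 3.7637 / (0.1257 − 0.0513) = 3.7637 / 0.0744 = 50.5867

€50.59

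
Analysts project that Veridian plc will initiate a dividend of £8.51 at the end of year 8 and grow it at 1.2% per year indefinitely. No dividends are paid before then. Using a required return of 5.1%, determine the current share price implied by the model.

Deferred-dividend DDM. At t=7 the remaining stream is a growing perpetuity with first payment D_8 = 8.51.
V_7 = D_8/(r−g) = 8.51/(0.051−0.012) = 218.2051
P₀ = V_7/(1+r)^7 = 218.2051/(1+0.051)^7 = 154.0444

£154.04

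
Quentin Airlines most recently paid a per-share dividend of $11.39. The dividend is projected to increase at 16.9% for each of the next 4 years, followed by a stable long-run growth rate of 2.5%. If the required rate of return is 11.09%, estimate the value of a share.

$218.49

Two-stage DDM. Project D₁…D_4 at 0.169, terminal growth 0.025, discount at r = 0.1109.
D_1 = 13.3149
D_2 = 15.5651
D_3 = 18.1956
D_4 = 21.2707
Terminal value at t=4: TV = D_5/(r−g) = 21.8025/(0.1109−0.025) = 253.8122
P₀ = 13.3149/(1+0.1109)^1 + 15.5651/(1+0.1109)^2 + 18.1956/(1+0.1109)^3 + 21.2707/(1+0.1109)^4 + 253.8122/(1+0.1109)^4 = 218.4895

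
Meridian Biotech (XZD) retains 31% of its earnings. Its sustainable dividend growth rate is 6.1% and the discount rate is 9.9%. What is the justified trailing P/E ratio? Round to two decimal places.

19.27

Payout ratio b = 1 − 0.31 = 0.69.
Justified trailing P/E = b(1+g)/(r−g) = 0.69×(1+0.061)/(0.099−0.061) = 19.2655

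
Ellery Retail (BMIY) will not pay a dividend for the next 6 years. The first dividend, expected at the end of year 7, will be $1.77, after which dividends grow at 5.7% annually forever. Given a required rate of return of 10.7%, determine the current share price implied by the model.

Deferred-dividend DDM. At t=6 the remaining stream is a growing perpetuity with first payment D_7 = 1.77.
V_6 = D_7/(r−g) = 1.77/(0.107−0.057) = 35.4000
P₀ = V_6/(1+r)^6 = 35.4000/(1+0.107)^6 = 19.2361

$19.24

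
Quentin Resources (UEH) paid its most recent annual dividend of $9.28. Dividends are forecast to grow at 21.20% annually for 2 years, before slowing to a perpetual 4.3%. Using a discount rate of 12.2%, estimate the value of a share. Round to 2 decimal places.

Two-stage DDM. Project D₁…D_2 at 0.212, terminal growth 0.043, discount at r = 0.122.
D_1 = 11.2474
D_2 = 13.6318
Terminal value at t=2: TV = D_3/(r−g) = 14.2180/(0.122−0.043) = 179.9743
P₀ = 11.2474/(1+0.122)^1 + 13.6318/(1+0.122)^2 + 179.9743/(1+0.122)^2 = 163.8162

$163.82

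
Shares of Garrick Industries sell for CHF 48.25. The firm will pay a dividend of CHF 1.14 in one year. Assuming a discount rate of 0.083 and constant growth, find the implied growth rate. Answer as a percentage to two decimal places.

From P₀ = D₁/(r − g), the implied growth is g = r − D₁/P₀.
g = 0.083 − 1.14/48.25 = 0.083 − 0.02363 = 0.05937

5.94%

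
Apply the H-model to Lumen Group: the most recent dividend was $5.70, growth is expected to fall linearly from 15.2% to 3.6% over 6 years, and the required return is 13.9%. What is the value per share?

$76.59

H-model: P₀ = D₀[(1+g_L) + H(g_S−g_L)]/(r−g_L), with H = 6/2 = 3.
P₀ = 5.70 × [(1+0.036) + 3×(0.152−0.036)] / (0.139−0.036)
   = 5.70 × 1.3840 / 0.103 = 76.5903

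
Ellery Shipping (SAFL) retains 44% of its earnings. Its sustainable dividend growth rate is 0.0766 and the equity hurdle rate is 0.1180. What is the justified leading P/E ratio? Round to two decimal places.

Payout ratio b = 1 − 0.44 = 0.56.
Justified leading P/E = b/(r−g) = 0.56/(0.118−0.0766) = 13.5266

13.53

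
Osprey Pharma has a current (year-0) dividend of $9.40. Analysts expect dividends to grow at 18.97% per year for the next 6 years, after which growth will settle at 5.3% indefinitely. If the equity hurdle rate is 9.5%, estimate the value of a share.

$463.81

Two-stage DDM. Project D₁…D_6 at 0.1897, terminal growth 0.053, discount at r = 0.095.
D_1 = 11.1832
D_2 = 13.3046
D_3 = 15.8285
D_4 = 18.8312
D_5 = 22.4035
D_6 = 26.6534
Terminal value at t=6: TV = D_7/(r−g) = 28.0660/(0.095−0.053) = 668.2388
P₀ = 11.1832/(1+0.095)^1 + 13.3046/(1+0.095)^2 + 15.8285/(1+0.095)^3 + 18.8312/(1+0.095)^4 + 22.4035/(1+0.095)^5 + 26.6534/(1+0.095)^6 + 668.2388/(1+0.095)^6 = 463.8133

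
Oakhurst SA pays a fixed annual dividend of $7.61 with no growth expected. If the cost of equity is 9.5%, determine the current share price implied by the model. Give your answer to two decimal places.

$80.11

Zero-growth DDM (perpetuity): P₀ = D/r = 7.61 / 0.095 = 80.1053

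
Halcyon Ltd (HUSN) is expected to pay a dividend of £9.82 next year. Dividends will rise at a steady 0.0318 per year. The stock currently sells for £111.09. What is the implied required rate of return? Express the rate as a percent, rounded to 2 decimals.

Rearranging the constant-growth DDM: r = D₁/P₀ + g.
r = 9.8200 / 111.09 + 0.0318 = 0.08840 + 0.0318 = 0.12020

12.02%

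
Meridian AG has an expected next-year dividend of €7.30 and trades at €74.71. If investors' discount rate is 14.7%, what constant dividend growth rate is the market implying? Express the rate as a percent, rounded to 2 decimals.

From P₀ = D₁/(r − g), the implied growth is g = r − D₁/P₀.
g = 0.147 − 7.30/74.71 = 0.147 − 0.09771 = 0.04929

4.93%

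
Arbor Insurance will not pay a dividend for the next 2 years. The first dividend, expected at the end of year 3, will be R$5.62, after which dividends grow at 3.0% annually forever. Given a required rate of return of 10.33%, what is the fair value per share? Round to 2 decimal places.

Deferred-dividend DDM. At t=2 the remaining stream is a growing perpetuity with first payment D_3 = 5.62.
V_2 = D_3/(r−g) = 5.62/(0.1033−0.03) = 76.6712
P₀ = V_2/(1+r)^2 = 76.6712/(1+0.1033)^2 = 62.9862

R$62.99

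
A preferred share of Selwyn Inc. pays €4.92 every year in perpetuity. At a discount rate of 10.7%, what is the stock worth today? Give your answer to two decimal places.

Zero-growth DDM (perpetuity): P₀ = D/r = 4.92 / 0.107 = 45.9813

€45.98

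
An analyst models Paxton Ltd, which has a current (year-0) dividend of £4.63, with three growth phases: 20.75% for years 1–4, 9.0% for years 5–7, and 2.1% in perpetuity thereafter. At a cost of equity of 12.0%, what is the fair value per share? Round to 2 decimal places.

£99.68

Three-stage DDM. Project D₁…D_7; terminal Gordon value at t=7 with g = 0.021; discount at r = 0.12.
D_1 = 5.5907
D_2 = 6.7508
D_3 = 8.1516
D_4 = 9.8430
D_5 = 10.7289
D_6 = 11.6945
D_7 = 12.7470
TV_7 = 13.0147/(0.12−0.021) = 131.4618
P₀ = Σ Dₜ/(1+r)ᵗ + TV_7/(1+r)^7 = 99.6764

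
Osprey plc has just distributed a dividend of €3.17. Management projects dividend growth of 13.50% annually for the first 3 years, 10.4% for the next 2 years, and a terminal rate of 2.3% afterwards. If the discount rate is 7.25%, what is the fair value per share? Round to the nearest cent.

€100.79

Three-stage DDM. Project D₁…D_5; terminal Gordon value at t=5 with g = 0.023; discount at r = 0.0725.
D_1 = 3.5979
D_2 = 4.0837
D_3 = 4.6350
D_4 = 5.1170
D_5 = 5.6492
TV_5 = 5.7791/(0.0725−0.023) = 116.7496
P₀ = Σ Dₜ/(1+r)ᵗ + TV_5/(1+r)^5 = 100.7858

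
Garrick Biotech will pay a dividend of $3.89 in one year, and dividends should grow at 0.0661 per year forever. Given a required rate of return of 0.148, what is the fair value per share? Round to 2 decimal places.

Gordon growth model: P₀ = D₁/(r − g), with D₁ = 3.89 given directly.
P₀ = 3.8900 / (0.148 − 0.0661) = 3.8900 / 0.0819 = 47.4969

$47.50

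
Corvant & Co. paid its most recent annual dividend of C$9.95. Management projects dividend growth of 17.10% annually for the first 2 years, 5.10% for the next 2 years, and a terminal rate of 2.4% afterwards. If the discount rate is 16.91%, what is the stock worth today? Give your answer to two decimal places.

Three-stage DDM. Project D₁…D_4; terminal Gordon value at t=4 with g = 0.024; discount at r = 0.1691.
D_1 = 11.6514
D_2 = 13.6438
D_3 = 14.3397
D_4 = 15.0710
TV_4 = 15.4327/(0.1691−0.024) = 106.3591
P₀ = Σ Dₜ/(1+r)ᵗ + TV_4/(1+r)^4 = 93.9235

C$93.92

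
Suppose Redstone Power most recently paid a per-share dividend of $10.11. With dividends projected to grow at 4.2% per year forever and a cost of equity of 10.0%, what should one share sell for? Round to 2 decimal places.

$181.63

Gordon growth model: P₀ = D₁/(r − g). D₁ = 10.11 × (1 + 0.042) = 10.5346.
P₀ = 10.5346 / (0.1 − 0.042) = 10.5346 / 0.058 = 181.6314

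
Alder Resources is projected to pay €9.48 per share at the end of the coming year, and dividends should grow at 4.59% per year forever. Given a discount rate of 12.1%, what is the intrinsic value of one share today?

Gordon growth model: P₀ = D₁/(r − g), with D₁ = 9.48 given directly.
P₀ = 9.4800 / (0.121 − 0.0459) = 9.4800 / 0.0751 = 126.2317

€126.23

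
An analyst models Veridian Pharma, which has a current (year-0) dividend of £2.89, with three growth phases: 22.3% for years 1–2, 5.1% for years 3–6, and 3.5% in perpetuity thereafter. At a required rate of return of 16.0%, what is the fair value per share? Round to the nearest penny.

Three-stage DDM. Project D₁…D_6; terminal Gordon value at t=6 with g = 0.035; discount at r = 0.16.
D_1 = 3.5345
D_2 = 4.3227
D_3 = 4.5431
D_4 = 4.7748
D_5 = 5.0183
D_6 = 5.2743
TV_6 = 5.4589/(0.16−0.035) = 43.6709
P₀ = Σ Dₜ/(1+r)ᵗ + TV_6/(1+r)^6 = 34.2855

£34.29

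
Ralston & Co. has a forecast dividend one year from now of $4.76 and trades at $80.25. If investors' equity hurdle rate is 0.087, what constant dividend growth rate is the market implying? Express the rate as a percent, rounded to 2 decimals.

From P₀ = D₁/(r − g), the implied growth is g = r − D₁/P₀.
g = 0.087 − 4.76/80.25 = 0.087 − 0.05931 = 0.02769

2.77%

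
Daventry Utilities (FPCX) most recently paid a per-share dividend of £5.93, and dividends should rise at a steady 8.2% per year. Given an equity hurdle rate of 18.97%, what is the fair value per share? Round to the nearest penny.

£59.58

Gordon growth model: P₀ = D₁/(r − g). D₁ = 5.93 × (1 + 0.082) = 6.4163.
P₀ = 6.4163 / (0.1897 − 0.082) = 6.4163 / 0.1077 = 59.5753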